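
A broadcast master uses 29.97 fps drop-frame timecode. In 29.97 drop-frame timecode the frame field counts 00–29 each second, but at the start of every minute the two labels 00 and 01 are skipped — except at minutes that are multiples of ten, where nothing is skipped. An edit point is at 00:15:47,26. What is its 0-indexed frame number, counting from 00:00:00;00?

Complete 10-minute blocks: 1, each 17982 frames → 17982.
Remaining 5 whole minutes in the current block: 1800 + 4 × 1798 = 8992 frames.
Within the current minute: 47 × 30 + 26 − 2 = 1434 (labels ;00/;01 skipped at this minute). Total = 17982 + 8992 + 1434 = 28408.

28408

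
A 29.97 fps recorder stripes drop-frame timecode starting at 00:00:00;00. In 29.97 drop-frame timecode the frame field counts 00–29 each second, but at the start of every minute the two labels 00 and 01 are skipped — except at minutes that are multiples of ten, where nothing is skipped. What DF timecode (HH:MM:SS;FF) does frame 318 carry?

Ten DF minutes hold 17982 frames, so frame 318 lies in block 0 (frames 0–17981) with 318 frames into that block.
The block's first minute is 1800 frames and the rest 1798 each; 318 frames reaches minute 0, so 0 × 18 + 0 × 2 = 0 labels have been skipped so far.
Adding those back, label number 318 + 0 = 318 at 30 labels/s is 10 s + 18 f = 0 h 0 min 10 s frame 18, i.e. 00:00:10;18.

00:00:10;18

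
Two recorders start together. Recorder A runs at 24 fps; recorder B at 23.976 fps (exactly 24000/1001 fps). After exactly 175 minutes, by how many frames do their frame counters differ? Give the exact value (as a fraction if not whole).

36000/143 frames

175 min = 10500 s.
A emits 24 × 10500 = 252000 frames; B emits 24000/1001 × 10500 = 36000000/143.
Difference = 36000/143 frames (≈ 251.7483); B is behind A.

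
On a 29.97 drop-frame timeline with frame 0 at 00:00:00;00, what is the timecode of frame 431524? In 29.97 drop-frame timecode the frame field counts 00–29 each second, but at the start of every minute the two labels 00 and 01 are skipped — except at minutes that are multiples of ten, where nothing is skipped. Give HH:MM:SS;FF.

Each 10-minute DF block holds 10 × 60 × 30 − 9 × 2 = 17982 frames. 431524 ÷ 17982 → 23 full blocks, remainder 17938.
Within the partial block the first minute is 1800 frames and each further minute 1798, so 9 further minute boundaries passed. Total skipped labels = 18 × 23 + 2 × 9 = 432.
Non-drop label index = 431524 + 432 = 431956; at 30 labels/s that is 03:59:58:16, i.e. DF 03:59:58;16.

03:59:58;16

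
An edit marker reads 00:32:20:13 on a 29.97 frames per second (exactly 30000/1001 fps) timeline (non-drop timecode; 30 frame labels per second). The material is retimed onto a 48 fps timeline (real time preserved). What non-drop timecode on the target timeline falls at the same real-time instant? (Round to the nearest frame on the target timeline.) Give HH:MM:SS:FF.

00:32:22:18

Source frame index: (0×3600 + 32×60 + 20) × 30 + 13 = 58213.
Real time: 58213 / (30000/1001) = 58271213/30000 s.
Target frame: (58271213/30000) × (48) = 58271213/625 ≈ 93233.941 → 93234.
At 48 labels/s: frame 93234 → 00:32:22:18.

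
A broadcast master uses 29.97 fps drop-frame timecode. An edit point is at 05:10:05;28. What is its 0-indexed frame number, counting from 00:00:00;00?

557620

Complete 10-minute blocks: 31, each 17982 frames → 557442.
Remaining 0 whole minutes in the current block: 0 frames.
Within the current minute: 5 × 30 + 28 = 178. Total = 557442 + 0 + 178 = 557620.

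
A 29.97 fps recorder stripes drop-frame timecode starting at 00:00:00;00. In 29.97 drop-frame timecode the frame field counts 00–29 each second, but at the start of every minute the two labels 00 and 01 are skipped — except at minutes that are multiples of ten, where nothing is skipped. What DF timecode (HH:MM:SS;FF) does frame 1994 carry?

Ten DF minutes hold 17982 frames, so frame 1994 lies in block 0 (frames 0–17981) with 1994 frames into that block.
The block's first minute is 1800 frames and the rest 1798 each; 1994 frames reaches minute 1, so 0 × 18 + 1 × 2 = 2 labels have been skipped so far.
Adding those back, label number 1994 + 2 = 1996 at 30 labels/s is 66 s + 16 f = 0 h 1 min 6 s frame 16, i.e. 00:01:06;16.

00:01:06;16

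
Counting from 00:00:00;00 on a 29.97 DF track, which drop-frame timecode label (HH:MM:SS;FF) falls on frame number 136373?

Ten DF minutes hold 17982 frames, so frame 136373 lies in block 7 (frames 125874–143855) with 10499 frames into that block.
The block's first minute is 1800 frames and the rest 1798 each; 10499 frames reaches minute 5, so 7 × 18 + 5 × 2 = 136 labels have been skipped so far.
Adding those back, label number 136373 + 136 = 136509 at 30 labels/s is 4550 s + 9 f = 1 h 15 min 50 s frame 9, i.e. 01:15:50;09.

01:15:50;09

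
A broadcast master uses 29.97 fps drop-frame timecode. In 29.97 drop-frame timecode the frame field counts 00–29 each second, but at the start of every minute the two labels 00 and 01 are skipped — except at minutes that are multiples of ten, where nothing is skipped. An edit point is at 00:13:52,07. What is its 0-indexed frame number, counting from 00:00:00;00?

24943

Complete 10-minute blocks: 1, each 17982 frames → 17982.
Remaining 3 whole minutes in the current block: 1800 + 2 × 1798 = 5396 frames.
Within the current minute: 52 × 30 + 7 − 2 = 1565 (labels ;00/;01 skipped at this minute). Total = 17982 + 5396 + 1565 = 24943.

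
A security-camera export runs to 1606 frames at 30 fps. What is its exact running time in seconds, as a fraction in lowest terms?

Running time = 1606 ÷ (30) = 1606 × 1/30 = 803/15 s.

803/15 seconds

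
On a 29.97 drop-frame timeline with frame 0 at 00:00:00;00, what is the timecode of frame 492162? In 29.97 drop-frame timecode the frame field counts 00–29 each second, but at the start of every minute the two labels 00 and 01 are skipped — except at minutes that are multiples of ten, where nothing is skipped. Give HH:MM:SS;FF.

04:33:41;24

Ten DF minutes hold 17982 frames, so frame 492162 lies in block 27 (frames 485514–503495) with 6648 frames into that block.
The block's first minute is 1800 frames and the rest 1798 each; 6648 frames reaches minute 3, so 27 × 18 + 3 × 2 = 492 labels have been skipped so far.
Adding those back, label number 492162 + 492 = 492654 at 30 labels/s is 16421 s + 24 f = 4 h 33 min 41 s frame 24, i.e. 04:33:41;24.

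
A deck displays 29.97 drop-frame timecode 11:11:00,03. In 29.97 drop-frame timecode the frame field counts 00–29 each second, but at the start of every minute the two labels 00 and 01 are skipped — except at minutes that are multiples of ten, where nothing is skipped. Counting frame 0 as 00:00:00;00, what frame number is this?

1206595

Complete 10-minute blocks: 67, each 17982 frames → 1204794.
Remaining 1 whole minute in the current block: 1800 + 0 × 1798 = 1800 frames.
Within the current minute: 0 × 30 + 3 − 2 = 1 (labels ;00/;01 skipped at this minute). Total = 1204794 + 1800 + 1 = 1206595.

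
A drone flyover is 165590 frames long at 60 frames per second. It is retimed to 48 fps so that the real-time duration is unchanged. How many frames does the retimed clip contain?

132472 frames

Target frames = source frames × (target rate / source rate) = 165590 × (48)/(60) = 165590 × 4/5 = 132472.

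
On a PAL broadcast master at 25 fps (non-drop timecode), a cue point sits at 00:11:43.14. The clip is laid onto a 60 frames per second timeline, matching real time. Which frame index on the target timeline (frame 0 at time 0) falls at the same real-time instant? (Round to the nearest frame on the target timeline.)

Source frame index: (0×3600 + 11×60 + 43) × 25 + 14 = 17589.
Real time: 17589 / (25) = 17589/25 s.
Target frame: (17589/25) × (60) = 211068/5 ≈ 42213.600 → 42214.

frame 42214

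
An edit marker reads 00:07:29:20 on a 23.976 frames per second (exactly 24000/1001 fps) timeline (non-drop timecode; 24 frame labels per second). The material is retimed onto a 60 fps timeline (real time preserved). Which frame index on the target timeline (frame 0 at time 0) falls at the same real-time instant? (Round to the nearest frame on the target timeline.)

frame 27017

Source frame index: (0×3600 + 7×60 + 29) × 24 + 20 = 10796.
Real time: 10796 / (24000/1001) = 2701699/6000 s.
Target frame: (2701699/6000) × (60) = 2701699/100 ≈ 27016.990 → 27017.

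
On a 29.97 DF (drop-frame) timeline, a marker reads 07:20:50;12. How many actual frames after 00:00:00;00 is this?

792720

Complete 10-minute blocks: 44, each 17982 frames → 791208.
Remaining 0 whole minutes in the current block: 0 frames.
Within the current minute: 50 × 30 + 12 = 1512. Total = 791208 + 0 + 1512 = 792720.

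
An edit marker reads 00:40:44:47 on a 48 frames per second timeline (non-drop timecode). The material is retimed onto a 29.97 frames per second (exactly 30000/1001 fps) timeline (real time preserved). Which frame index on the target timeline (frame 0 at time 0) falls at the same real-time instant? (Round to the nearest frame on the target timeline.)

frame 73276

Source frame index: (0×3600 + 40×60 + 44) × 48 + 47 = 117359.
Real time: 117359 / (48) = 117359/48 s.
Target frame: (117359/48) × (30000/1001) = 6668125/91 ≈ 73276.099 → 73276.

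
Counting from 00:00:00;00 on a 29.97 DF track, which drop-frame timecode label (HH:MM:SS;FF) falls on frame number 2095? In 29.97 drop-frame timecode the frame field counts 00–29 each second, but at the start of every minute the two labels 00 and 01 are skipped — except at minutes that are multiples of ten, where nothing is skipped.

00:01:09;27

Ten DF minutes hold 17982 frames, so frame 2095 lies in block 0 (frames 0–17981) with 2095 frames into that block.
The block's first minute is 1800 frames and the rest 1798 each; 2095 frames reaches minute 1, so 0 × 18 + 1 × 2 = 2 labels have been skipped so far.
Adding those back, label number 2095 + 2 = 2097 at 30 labels/s is 69 s + 27 f = 0 h 1 min 9 s frame 27, i.e. 00:01:09;27.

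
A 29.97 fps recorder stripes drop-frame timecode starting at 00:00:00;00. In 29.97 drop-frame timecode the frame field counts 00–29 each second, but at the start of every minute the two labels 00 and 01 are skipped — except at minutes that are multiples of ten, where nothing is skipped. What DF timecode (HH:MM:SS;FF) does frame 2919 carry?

Each 10-minute DF block holds 10 × 60 × 30 − 9 × 2 = 17982 frames. 2919 ÷ 17982 → 0 full blocks, remainder 2919.
Within the partial block the first minute is 1800 frames and each further minute 1798, so 1 further minute boundary passed. Total skipped labels = 18 × 0 + 2 × 1 = 2.
Non-drop label index = 2919 + 2 = 2921; at 30 labels/s that is 00:01:37:11, i.e. DF 00:01:37;11.

00:01:37;11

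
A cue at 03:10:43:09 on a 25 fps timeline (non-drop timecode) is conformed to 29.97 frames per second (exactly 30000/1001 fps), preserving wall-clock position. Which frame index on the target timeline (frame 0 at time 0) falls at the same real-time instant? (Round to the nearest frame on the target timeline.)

Source frame index: (3×3600 + 10×60 + 43) × 25 + 9 = 286084.
Real time: 286084 / (25) = 286084/25 s.
Target frame: (286084/25) × (30000/1001) = 343300800/1001 ≈ 342957.842 → 342958.

frame 342958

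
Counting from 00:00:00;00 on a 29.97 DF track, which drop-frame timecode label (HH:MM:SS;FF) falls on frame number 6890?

Ten DF minutes hold 17982 frames, so frame 6890 lies in block 0 (frames 0–17981) with 6890 frames into that block.
The block's first minute is 1800 frames and the rest 1798 each; 6890 frames reaches minute 3, so 0 × 18 + 3 × 2 = 6 labels have been skipped so far.
Adding those back, label number 6890 + 6 = 6896 at 30 labels/s is 229 s + 26 f = 0 h 3 min 49 s frame 26, i.e. 00:03:49;26.

00:03:49;26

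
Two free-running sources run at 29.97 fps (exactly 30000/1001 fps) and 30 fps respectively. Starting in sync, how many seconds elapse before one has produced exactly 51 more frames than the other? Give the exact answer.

1701.7 seconds

The gap grows by |30 − 30000/1001| = 30/1001 frames per second.
Time for a 51-frame gap: 51 ÷ (30/1001) = 1701.7 s.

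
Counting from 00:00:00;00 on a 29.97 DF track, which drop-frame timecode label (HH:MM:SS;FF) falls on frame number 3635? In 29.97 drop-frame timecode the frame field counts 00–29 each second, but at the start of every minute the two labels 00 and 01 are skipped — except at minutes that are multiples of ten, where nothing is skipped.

00:02:01;09

Ten DF minutes hold 17982 frames, so frame 3635 lies in block 0 (frames 0–17981) with 3635 frames into that block.
The block's first minute is 1800 frames and the rest 1798 each; 3635 frames reaches minute 2, so 0 × 18 + 2 × 2 = 4 labels have been skipped so far.
Adding those back, label number 3635 + 4 = 3639 at 30 labels/s is 121 s + 9 f = 0 h 2 min 1 s frame 9, i.e. 00:02:01;09.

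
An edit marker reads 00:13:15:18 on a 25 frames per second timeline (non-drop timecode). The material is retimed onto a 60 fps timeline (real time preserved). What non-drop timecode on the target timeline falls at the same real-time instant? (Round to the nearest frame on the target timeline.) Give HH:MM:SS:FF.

Source frame index: (0×3600 + 13×60 + 15) × 25 + 18 = 19893.
Real time: 19893 / (25) = 19893/25 s.
Target frame: (19893/25) × (60) = 238716/5 ≈ 47743.200 → 47743.
At 60 labels/s: frame 47743 → 00:13:15:43.

00:13:15:43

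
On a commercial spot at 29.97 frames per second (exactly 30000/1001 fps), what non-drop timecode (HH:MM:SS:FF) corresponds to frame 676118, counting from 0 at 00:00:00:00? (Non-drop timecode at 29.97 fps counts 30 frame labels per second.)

06:15:37:08

676118 ÷ 30 = 22537 full seconds, remainder 8 frames.
22537 s = 6 h 15 min 37 s.
Timecode: 06:15:37:08.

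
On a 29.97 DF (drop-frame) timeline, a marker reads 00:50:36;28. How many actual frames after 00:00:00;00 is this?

As if non-drop at 30 labels/s: (0 × 3600 + 50 × 60 + 36) × 30 + 28 = 91108.
Minute boundaries passed: 50; those not divisible by 10: 50 − 5 = 45; dropped labels = 2 × 45 = 90.
Actual frame index = 91108 − 90 = 91018.

91018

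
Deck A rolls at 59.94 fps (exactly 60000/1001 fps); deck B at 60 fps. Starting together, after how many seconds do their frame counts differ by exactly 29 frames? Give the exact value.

29029/60 seconds

The gap grows by |60 − 60000/1001| = 60/1001 frames per second.
Time for a 29-frame gap: 29 ÷ (60/1001) = 29029/60 s.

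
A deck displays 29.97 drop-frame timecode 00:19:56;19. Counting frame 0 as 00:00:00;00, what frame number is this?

Complete 10-minute blocks: 1, each 17982 frames → 17982.
Remaining 9 whole minutes in the current block: 1800 + 8 × 1798 = 16184 frames.
Within the current minute: 56 × 30 + 19 − 2 = 1697 (labels ;00/;01 skipped at this minute). Total = 17982 + 16184 + 1697 = 35863.

35863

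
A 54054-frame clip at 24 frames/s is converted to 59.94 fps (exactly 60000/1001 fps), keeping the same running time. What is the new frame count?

Target frames = source frames × (target rate / source rate) = 54054 × (60000/1001)/(24) = 54054 × 2500/1001 = 135000.

135000 frames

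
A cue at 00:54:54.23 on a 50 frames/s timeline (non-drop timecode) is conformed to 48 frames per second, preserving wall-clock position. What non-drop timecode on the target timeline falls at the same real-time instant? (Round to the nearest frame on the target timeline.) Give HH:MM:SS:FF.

Source frame index: (0×3600 + 54×60 + 54) × 50 + 23 = 164723.
Real time: 164723 / (50) = 164723/50 s.
Target frame: (164723/50) × (48) = 3953352/25 ≈ 158134.080 → 158134.
At 48 labels/s: frame 158134 → 00:54:54:22.

00:54:54:22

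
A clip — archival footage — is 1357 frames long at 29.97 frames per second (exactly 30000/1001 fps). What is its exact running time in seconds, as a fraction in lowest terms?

1358357/30000 seconds

Running time = 1357 ÷ (30000/1001) = 1357 × 1001/30000 = 1358357/30000 s.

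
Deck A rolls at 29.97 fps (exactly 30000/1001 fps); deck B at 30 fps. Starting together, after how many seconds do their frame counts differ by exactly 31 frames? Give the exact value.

The gap grows by |30 − 30000/1001| = 30/1001 frames per second.
Time for a 31-frame gap: 31 ÷ (30/1001) = 31031/30 s.

31031/30 seconds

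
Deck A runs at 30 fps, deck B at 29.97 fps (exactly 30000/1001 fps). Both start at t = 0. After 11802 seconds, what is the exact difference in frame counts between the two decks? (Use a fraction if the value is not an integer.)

A emits 30 × 11802 = 354060 frames; B emits 30000/1001 × 11802 = 50580000/143.
Difference = 50580/143 frames (≈ 353.7063); B is behind A.

50580/143 frames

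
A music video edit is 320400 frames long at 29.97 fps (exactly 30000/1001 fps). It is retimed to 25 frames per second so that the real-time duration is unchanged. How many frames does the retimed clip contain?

267267 frames

Target frames = source frames × (target rate / source rate) = 320400 × (25)/(30000/1001) = 320400 × 1001/1200 = 267267.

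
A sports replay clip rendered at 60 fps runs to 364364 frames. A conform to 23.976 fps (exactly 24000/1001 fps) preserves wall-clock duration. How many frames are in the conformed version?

145600 frames

Target frames = source frames × (target rate / source rate) = 364364 × (24000/1001)/(60) = 364364 × 400/1001 = 145600.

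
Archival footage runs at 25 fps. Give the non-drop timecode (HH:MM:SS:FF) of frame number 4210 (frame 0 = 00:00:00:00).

4210 ÷ 25 = 168 full seconds, remainder 10 frames.
168 s = 0 h 2 min 48 s.
Timecode: 00:02:48:10.

00:02:48:10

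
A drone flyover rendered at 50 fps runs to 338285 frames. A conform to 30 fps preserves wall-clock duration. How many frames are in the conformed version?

202971 frames

Target frames = source frames × (target rate / source rate) = 338285 × (30)/(50) = 338285 × 3/5 = 202971.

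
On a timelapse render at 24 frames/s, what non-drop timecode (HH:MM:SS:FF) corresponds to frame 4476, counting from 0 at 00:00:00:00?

4476 ÷ 24 = 186 full seconds, remainder 12 frames.
186 s = 0 h 3 min 6 s.
Timecode: 00:03:06:12.

00:03:06:12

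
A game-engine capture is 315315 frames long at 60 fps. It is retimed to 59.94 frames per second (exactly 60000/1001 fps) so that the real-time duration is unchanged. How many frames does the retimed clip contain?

Target frames = source frames × (target rate / source rate) = 315315 × (60000/1001)/(60) = 315315 × 1000/1001 = 315000.

315000 frames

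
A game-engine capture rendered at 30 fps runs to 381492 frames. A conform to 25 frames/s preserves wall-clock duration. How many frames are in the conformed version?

Target frames = source frames × (target rate / source rate) = 381492 × (25)/(30) = 381492 × 5/6 = 317910.

317910 frames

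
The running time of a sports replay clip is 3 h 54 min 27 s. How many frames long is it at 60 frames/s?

3 h 54 min 27 s = 14067 s.
Frames = 14067 × 60 = 844020.

844020 frames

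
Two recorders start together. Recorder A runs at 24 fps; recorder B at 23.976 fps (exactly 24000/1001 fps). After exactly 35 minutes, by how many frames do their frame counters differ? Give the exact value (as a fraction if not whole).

35 min = 2100 s.
A emits 24 × 2100 = 50400 frames; B emits 24000/1001 × 2100 = 7200000/143.
Difference = 7200/143 frames (≈ 50.3497); B is behind A.

7200/143 frames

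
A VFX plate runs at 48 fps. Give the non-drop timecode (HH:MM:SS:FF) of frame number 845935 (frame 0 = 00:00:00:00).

04:53:43:31

845935 ÷ 48 = 17623 full seconds, remainder 31 frames.
17623 s = 4 h 53 min 43 s.
Timecode: 04:53:43:31.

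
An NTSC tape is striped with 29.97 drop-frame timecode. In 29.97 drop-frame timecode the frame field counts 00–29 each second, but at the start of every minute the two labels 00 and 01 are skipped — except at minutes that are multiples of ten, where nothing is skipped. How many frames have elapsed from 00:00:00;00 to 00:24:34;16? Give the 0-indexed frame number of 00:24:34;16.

As if non-drop at 30 labels/s: (0 × 3600 + 24 × 60 + 34) × 30 + 16 = 44236.
Minute boundaries passed: 24; those not divisible by 10: 24 − 2 = 22; dropped labels = 2 × 22 = 44.
Actual frame index = 44236 − 44 = 44192.

44192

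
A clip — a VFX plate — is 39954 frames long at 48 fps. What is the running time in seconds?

832.375 seconds

Running time = 39954 / (48) = 832.375 s.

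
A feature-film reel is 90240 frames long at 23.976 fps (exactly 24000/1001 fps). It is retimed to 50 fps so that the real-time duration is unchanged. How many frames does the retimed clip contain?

188188 frames

Target frames = source frames × (target rate / source rate) = 90240 × (50)/(24000/1001) = 90240 × 1001/480 = 188188.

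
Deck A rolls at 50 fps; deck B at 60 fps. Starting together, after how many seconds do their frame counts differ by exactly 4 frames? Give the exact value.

The gap grows by |60 − 50| = 10 frames per second.
Time for a 4-frame gap: 4 ÷ (10) = 0.4 s.

0.4 seconds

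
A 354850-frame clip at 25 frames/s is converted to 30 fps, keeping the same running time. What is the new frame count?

Target frames = source frames × (target rate / source rate) = 354850 × (30)/(25) = 354850 × 6/5 = 425820.

425820 frames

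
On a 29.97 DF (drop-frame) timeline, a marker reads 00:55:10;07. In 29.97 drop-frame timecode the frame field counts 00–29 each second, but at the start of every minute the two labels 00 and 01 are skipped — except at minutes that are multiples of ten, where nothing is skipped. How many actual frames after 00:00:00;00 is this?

As if non-drop at 30 labels/s: (0 × 3600 + 55 × 60 + 10) × 30 + 7 = 99307.
Minute boundaries passed: 55; those not divisible by 10: 55 − 5 = 50; dropped labels = 2 × 50 = 100.
Actual frame index = 99307 − 100 = 99207.

99207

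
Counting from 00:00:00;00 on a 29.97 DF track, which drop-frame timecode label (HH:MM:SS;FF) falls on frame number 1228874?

Ten DF minutes hold 17982 frames, so frame 1228874 lies in block 68 (frames 1222776–1240757) with 6098 frames into that block.
The block's first minute is 1800 frames and the rest 1798 each; 6098 frames reaches minute 3, so 68 × 18 + 3 × 2 = 1230 labels have been skipped so far.
Adding those back, label number 1228874 + 1230 = 1230104 at 30 labels/s is 41003 s + 14 f = 11 h 23 min 23 s frame 14, i.e. 11:23:23;14.

11:23:23;14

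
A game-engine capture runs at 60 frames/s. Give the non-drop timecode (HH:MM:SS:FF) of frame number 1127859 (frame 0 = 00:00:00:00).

1127859 ÷ 60 = 18797 full seconds, remainder 39 frames.
18797 s = 5 h 13 min 17 s.
Timecode: 05:13:17:39.

05:13:17:39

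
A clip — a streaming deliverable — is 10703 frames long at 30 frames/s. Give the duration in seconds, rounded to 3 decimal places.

Running time = 10703 × 1/30 = 10703/30 s ≈ 356.767 s.

356.767 seconds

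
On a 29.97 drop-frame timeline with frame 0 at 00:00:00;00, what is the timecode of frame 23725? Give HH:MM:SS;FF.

00:13:11;19

Each 10-minute DF block holds 10 × 60 × 30 − 9 × 2 = 17982 frames. 23725 ÷ 17982 → 1 full block, remainder 5743.
Within the partial block the first minute is 1800 frames and each further minute 1798, so 3 further minute boundaries passed. Total skipped labels = 18 × 1 + 2 × 3 = 24.
Non-drop label index = 23725 + 24 = 23749; at 30 labels/s that is 00:13:11:19, i.e. DF 00:13:11;19.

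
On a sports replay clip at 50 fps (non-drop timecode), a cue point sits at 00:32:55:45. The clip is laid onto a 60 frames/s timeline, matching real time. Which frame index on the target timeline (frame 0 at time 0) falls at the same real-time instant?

frame 118554

Source frame index: (0×3600 + 32×60 + 55) × 50 + 45 = 98795.
Real time: 98795 / (50) = 19759/10 s.
Target frame: (19759/10) × (60) = 118554.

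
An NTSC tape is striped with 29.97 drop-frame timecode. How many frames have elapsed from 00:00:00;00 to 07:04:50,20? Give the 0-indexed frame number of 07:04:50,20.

763956

Complete 10-minute blocks: 42, each 17982 frames → 755244.
Remaining 4 whole minutes in the current block: 1800 + 3 × 1798 = 7194 frames.
Within the current minute: 50 × 30 + 20 − 2 = 1518 (labels ;00/;01 skipped at this minute). Total = 755244 + 7194 + 1518 = 763956.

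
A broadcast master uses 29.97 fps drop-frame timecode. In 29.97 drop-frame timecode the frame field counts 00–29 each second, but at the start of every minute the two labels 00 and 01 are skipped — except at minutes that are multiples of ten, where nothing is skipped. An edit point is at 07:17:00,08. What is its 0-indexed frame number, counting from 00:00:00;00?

As if non-drop at 30 labels/s: (7 × 3600 + 17 × 60 + 0) × 30 + 8 = 786608.
Minute boundaries passed: 437; those not divisible by 10: 437 − 43 = 394; dropped labels = 2 × 394 = 788.
Actual frame index = 786608 − 788 = 785820.

785820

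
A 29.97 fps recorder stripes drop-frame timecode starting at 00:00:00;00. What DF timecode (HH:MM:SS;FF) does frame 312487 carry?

02:53:46;19

Each 10-minute DF block holds 10 × 60 × 30 − 9 × 2 = 17982 frames. 312487 ÷ 17982 → 17 full blocks, remainder 6793.
Within the partial block the first minute is 1800 frames and each further minute 1798, so 3 further minute boundaries passed. Total skipped labels = 18 × 17 + 2 × 3 = 312.
Non-drop label index = 312487 + 312 = 312799; at 30 labels/s that is 02:53:46:19, i.e. DF 02:53:46;19.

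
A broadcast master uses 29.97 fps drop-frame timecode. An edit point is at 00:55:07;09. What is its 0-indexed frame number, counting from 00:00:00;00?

As if non-drop at 30 labels/s: (0 × 3600 + 55 × 60 + 7) × 30 + 9 = 99219.
Minute boundaries passed: 55; those not divisible by 10: 55 − 5 = 50; dropped labels = 2 × 50 = 100.
Actual frame index = 99219 − 100 = 99119.

99119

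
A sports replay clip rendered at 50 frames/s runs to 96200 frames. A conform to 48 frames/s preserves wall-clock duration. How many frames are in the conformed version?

Target frames = source frames × (target rate / source rate) = 96200 × (48)/(50) = 96200 × 24/25 = 92352.

92352 frames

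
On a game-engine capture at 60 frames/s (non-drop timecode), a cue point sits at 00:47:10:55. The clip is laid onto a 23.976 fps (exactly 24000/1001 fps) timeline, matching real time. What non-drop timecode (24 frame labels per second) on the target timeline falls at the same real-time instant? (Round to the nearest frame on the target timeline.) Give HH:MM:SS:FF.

Source frame index: (0×3600 + 47×60 + 10) × 60 + 55 = 169855.
Real time: 169855 / (60) = 33971/12 s.
Target frame: (33971/12) × (24000/1001) = 9706000/143 ≈ 67874.126 → 67874.
At 24 labels/s: frame 67874 → 00:47:08:02.

00:47:08:02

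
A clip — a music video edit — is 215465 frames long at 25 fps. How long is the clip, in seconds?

8618.6 seconds

Running time = 215465 / (25) = 8618.6 s.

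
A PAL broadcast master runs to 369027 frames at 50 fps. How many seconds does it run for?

7380.54 seconds

Running time = 369027 / (50) = 7380.54 s.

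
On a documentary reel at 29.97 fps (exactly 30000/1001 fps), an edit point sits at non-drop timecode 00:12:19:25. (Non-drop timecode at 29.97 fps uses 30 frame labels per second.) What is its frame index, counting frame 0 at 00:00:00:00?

22195

Total seconds to the label: (0 × 3600 + 12 × 60 + 19) = 739.
Frame index = 739 × 30 + 25 = 22195.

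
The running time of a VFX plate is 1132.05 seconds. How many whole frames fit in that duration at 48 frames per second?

Frames = 1132.05 × 48 = 271692/5 ≈ 54338.4000.
Complete frames: 54338.

54338 frames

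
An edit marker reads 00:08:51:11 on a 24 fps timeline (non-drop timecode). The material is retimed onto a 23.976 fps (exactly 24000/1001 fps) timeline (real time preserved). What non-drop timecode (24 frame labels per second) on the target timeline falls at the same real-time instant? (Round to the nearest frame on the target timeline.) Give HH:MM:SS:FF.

Source frame index: (0×3600 + 8×60 + 51) × 24 + 11 = 12755.
Real time: 12755 / (24) = 12755/24 s.
Target frame: (12755/24) × (24000/1001) = 12755000/1001 ≈ 12742.258 → 12742.
At 24 labels/s: frame 12742 → 00:08:50:22.

00:08:50:22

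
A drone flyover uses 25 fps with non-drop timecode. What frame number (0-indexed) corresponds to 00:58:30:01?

Total seconds to the label: (0 × 3600 + 58 × 60 + 30) = 3510.
Frame index = 3510 × 25 + 1 = 87751.

87751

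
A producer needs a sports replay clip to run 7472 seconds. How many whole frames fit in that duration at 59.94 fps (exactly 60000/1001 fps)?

447872 frames

Frames = 7472 × 60000/1001 = 448320000/1001 ≈ 447872.1279.
Complete frames: 447872.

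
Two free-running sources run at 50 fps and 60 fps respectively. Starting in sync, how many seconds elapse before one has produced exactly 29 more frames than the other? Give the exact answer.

The gap grows by |60 − 50| = 10 frames per second.
Time for a 29-frame gap: 29 ÷ (10) = 2.9 s.

2.9 seconds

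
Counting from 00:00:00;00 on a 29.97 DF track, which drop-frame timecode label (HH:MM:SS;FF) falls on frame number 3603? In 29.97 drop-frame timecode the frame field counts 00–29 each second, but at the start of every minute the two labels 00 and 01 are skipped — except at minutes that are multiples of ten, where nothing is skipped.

00:02:00;07

Ten DF minutes hold 17982 frames, so frame 3603 lies in block 0 (frames 0–17981) with 3603 frames into that block.
The block's first minute is 1800 frames and the rest 1798 each; 3603 frames reaches minute 2, so 0 × 18 + 2 × 2 = 4 labels have been skipped so far.
Adding those back, label number 3603 + 4 = 3607 at 30 labels/s is 120 s + 7 f = 0 h 2 min 0 s frame 7, i.e. 00:02:00;07.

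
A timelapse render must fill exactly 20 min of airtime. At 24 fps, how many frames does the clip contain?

20 min = 1200 s.
Frames = 1200 × 24 = 28800.

28800 frames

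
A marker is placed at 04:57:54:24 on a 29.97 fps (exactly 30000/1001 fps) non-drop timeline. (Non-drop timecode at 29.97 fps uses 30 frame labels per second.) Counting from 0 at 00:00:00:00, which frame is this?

536244

Total seconds to the label: (4 × 3600 + 57 × 60 + 54) = 17874.
Frame index = 17874 × 30 + 24 = 536244.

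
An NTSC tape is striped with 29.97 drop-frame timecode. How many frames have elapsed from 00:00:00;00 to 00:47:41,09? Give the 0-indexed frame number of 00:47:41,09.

85753

As if non-drop at 30 labels/s: (0 × 3600 + 47 × 60 + 41) × 30 + 9 = 85839.
Minute boundaries passed: 47; those not divisible by 10: 47 − 4 = 43; dropped labels = 2 × 43 = 86.
Actual frame index = 85839 − 86 = 85753.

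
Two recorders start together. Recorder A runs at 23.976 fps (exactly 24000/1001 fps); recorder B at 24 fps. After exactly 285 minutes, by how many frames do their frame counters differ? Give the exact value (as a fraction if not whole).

285 min = 17100 s.
A emits 24000/1001 × 17100 = 410400000/1001 frames; B emits 24 × 17100 = 410400.
Difference = 410400/1001 frames (≈ 409.9900); B is ahead of A.

410400/1001 frames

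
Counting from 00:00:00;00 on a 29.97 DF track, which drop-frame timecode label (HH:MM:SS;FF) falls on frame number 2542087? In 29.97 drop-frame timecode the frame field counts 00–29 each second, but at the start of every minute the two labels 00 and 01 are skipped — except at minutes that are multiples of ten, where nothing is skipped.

23:33:41;01

Each 10-minute DF block holds 10 × 60 × 30 − 9 × 2 = 17982 frames. 2542087 ÷ 17982 → 141 full blocks, remainder 6625.
Within the partial block the first minute is 1800 frames and each further minute 1798, so 3 further minute boundaries passed. Total skipped labels = 18 × 141 + 2 × 3 = 2544.
Non-drop label index = 2542087 + 2544 = 2544631; at 30 labels/s that is 23:33:41:01, i.e. DF 23:33:41;01.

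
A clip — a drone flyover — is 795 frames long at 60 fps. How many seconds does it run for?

Running time = 795 / (60) = 13.25 s.

13.25 seconds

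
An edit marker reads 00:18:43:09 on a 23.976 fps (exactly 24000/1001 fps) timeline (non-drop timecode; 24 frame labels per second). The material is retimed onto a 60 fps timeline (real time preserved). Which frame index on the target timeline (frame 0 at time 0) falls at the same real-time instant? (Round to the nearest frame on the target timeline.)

frame 67470

Source frame index: (0×3600 + 18×60 + 43) × 24 + 9 = 26961.
Real time: 26961 / (24000/1001) = 8995987/8000 s.
Target frame: (8995987/8000) × (60) = 26987961/400 ≈ 67469.902 → 67470.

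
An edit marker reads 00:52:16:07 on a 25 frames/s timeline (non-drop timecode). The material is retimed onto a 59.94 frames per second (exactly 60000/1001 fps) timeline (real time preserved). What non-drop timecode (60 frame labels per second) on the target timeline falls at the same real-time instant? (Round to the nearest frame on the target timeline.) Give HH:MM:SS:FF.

00:52:13:09

Source frame index: (0×3600 + 52×60 + 16) × 25 + 7 = 78407.
Real time: 78407 / (25) = 78407/25 s.
Target frame: (78407/25) × (60000/1001) = 26882400/143 ≈ 187988.811 → 187989.
At 60 labels/s: frame 187989 → 00:52:13:09.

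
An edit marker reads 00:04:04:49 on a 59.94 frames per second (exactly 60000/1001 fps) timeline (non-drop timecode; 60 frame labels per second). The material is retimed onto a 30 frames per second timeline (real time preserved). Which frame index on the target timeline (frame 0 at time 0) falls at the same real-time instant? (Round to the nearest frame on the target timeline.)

Source frame index: (0×3600 + 4×60 + 4) × 60 + 49 = 14689.
Real time: 14689 / (60000/1001) = 14703689/60000 s.
Target frame: (14703689/60000) × (30) = 14703689/2000 ≈ 7351.845 → 7352.

frame 7352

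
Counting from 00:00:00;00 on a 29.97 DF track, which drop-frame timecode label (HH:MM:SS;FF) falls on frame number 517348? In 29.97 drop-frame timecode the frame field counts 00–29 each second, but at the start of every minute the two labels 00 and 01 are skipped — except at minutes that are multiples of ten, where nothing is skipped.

Each 10-minute DF block holds 10 × 60 × 30 − 9 × 2 = 17982 frames. 517348 ÷ 17982 → 28 full blocks, remainder 13852.
Within the partial block the first minute is 1800 frames and each further minute 1798, so 7 further minute boundaries passed. Total skipped labels = 18 × 28 + 2 × 7 = 518.
Non-drop label index = 517348 + 518 = 517866; at 30 labels/s that is 04:47:42:06, i.e. DF 04:47:42;06.

04:47:42;06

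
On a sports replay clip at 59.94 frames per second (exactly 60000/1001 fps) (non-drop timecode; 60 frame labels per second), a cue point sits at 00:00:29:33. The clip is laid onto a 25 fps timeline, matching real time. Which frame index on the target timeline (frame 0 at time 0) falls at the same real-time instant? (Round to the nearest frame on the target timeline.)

frame 739

Source frame index: (0×3600 + 0×60 + 29) × 60 + 33 = 1773.
Real time: 1773 / (60000/1001) = 591591/20000 s.
Target frame: (591591/20000) × (25) = 591591/800 ≈ 739.489 → 739.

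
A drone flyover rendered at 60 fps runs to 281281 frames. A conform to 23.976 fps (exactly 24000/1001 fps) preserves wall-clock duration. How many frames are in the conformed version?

112400 frames

Target frames = source frames × (target rate / source rate) = 281281 × (24000/1001)/(60) = 281281 × 400/1001 = 112400.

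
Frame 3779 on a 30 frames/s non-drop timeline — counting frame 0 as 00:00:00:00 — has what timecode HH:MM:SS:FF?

3779 ÷ 30 = 125 full seconds, remainder 29 frames.
125 s = 0 h 2 min 5 s.
Timecode: 00:02:05:29.

00:02:05:29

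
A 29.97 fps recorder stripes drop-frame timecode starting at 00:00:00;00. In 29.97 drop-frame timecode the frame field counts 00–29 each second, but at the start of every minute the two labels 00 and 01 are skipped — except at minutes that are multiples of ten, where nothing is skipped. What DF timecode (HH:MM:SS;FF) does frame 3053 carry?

Ten DF minutes hold 17982 frames, so frame 3053 lies in block 0 (frames 0–17981) with 3053 frames into that block.
The block's first minute is 1800 frames and the rest 1798 each; 3053 frames reaches minute 1, so 0 × 18 + 1 × 2 = 2 labels have been skipped so far.
Adding those back, label number 3053 + 2 = 3055 at 30 labels/s is 101 s + 25 f = 0 h 1 min 41 s frame 25, i.e. 00:01:41;25.

00:01:41;25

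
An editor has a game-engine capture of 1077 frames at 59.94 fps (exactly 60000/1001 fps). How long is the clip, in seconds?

Running time = 1077 / (60000/1001) = 17.96795 s.

17.96795 seconds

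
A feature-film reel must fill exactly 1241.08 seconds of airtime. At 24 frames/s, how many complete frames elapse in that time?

Frames = 1241.08 × 24 = 744648/25 ≈ 29785.9200.
Complete frames: 29785.

29785 frames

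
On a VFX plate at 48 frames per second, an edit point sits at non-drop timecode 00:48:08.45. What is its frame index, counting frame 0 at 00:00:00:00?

Total seconds to the label: (0 × 3600 + 48 × 60 + 8) = 2888.
Frame index = 2888 × 48 + 45 = 138669.

frame 138669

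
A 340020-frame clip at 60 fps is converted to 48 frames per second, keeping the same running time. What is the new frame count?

Target frames = source frames × (target rate / source rate) = 340020 × (48)/(60) = 340020 × 4/5 = 272016.

272016 frames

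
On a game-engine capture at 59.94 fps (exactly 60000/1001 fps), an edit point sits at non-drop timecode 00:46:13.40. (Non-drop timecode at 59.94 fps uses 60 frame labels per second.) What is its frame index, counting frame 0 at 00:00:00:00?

Total seconds to the label: (0 × 3600 + 46 × 60 + 13) = 2773.
Frame index = 2773 × 60 + 40 = 166420.

frame 166420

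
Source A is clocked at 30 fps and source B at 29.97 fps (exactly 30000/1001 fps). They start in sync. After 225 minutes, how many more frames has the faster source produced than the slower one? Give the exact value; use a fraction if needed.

225 min = 13500 s.
A emits 30 × 13500 = 405000 frames; B emits 30000/1001 × 13500 = 405000000/1001.
Difference = 405000/1001 frames (≈ 404.5954); B is behind A.

405000/1001 frames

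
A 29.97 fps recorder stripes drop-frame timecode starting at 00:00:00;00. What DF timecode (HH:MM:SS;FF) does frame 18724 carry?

Each 10-minute DF block holds 10 × 60 × 30 − 9 × 2 = 17982 frames. 18724 ÷ 17982 → 1 full block, remainder 742.
Within the partial block the first minute is 1800 frames and each further minute 1798, so 0 further minute boundaries passed. Total skipped labels = 18 × 1 + 2 × 0 = 18.
Non-drop label index = 18724 + 18 = 18742; at 30 labels/s that is 00:10:24:22, i.e. DF 00:10:24;22.

00:10:24;22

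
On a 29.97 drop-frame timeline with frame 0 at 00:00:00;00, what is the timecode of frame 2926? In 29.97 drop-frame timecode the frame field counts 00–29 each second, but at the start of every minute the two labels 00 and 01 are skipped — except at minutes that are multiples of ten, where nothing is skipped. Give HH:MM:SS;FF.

Each 10-minute DF block holds 10 × 60 × 30 − 9 × 2 = 17982 frames. 2926 ÷ 17982 → 0 full blocks, remainder 2926.
Within the partial block the first minute is 1800 frames and each further minute 1798, so 1 further minute boundary passed. Total skipped labels = 18 × 0 + 2 × 1 = 2.
Non-drop label index = 2926 + 2 = 2928; at 30 labels/s that is 00:01:37:18, i.e. DF 00:01:37;18.

00:01:37;18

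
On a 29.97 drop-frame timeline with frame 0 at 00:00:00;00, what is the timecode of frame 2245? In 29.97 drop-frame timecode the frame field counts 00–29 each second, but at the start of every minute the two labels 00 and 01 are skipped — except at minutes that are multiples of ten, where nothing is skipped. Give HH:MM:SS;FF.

00:01:14;27

Ten DF minutes hold 17982 frames, so frame 2245 lies in block 0 (frames 0–17981) with 2245 frames into that block.
The block's first minute is 1800 frames and the rest 1798 each; 2245 frames reaches minute 1, so 0 × 18 + 1 × 2 = 2 labels have been skipped so far.
Adding those back, label number 2245 + 2 = 2247 at 30 labels/s is 74 s + 27 f = 0 h 1 min 14 s frame 27, i.e. 00:01:14;27.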